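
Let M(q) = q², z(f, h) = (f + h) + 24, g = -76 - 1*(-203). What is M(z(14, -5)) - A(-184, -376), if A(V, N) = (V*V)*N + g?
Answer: 12730818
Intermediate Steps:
g = 127 (g = -76 + 203 = 127)
A(V, N) = 127 + N*V² (A(V, N) = (V*V)*N + 127 = V²*N + 127 = N*V² + 127 = 127 + N*V²)
z(f, h) = 24 + f + h
M(z(14, -5)) - A(-184, -376) = (24 + 14 - 5)² - (127 - 376*(-184)²) = 33² - (127 - 376*33856) = 1089 - (127 - 12729856) = 1089 - 1*(-12729729) = 1089 + 12729729 = 12730818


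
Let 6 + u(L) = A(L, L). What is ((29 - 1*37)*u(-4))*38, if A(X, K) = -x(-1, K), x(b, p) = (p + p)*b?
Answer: 4256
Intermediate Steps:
x(b, p) = 2*b*p (x(b, p) = (2*p)*b = 2*b*p)
A(X, K) = 2*K (A(X, K) = -2*(-1)*K = -(-2)*K = 2*K)
u(L) = -6 + 2*L
((29 - 1*37)*u(-4))*38 = ((29 - 1*37)*(-6 + 2*(-4)))*38 = ((29 - 37)*(-6 - 8))*38 = -8*(-14)*38 = 112*38 = 4256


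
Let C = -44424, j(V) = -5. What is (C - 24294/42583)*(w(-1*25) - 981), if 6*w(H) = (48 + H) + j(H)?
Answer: 1850113393308/42583 ≈ 4.3447e+7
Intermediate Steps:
w(H) = 43/6 + H/6 (w(H) = ((48 + H) - 5)/6 = (43 + H)/6 = 43/6 + H/6)
(C - 24294/42583)*(w(-1*25) - 981) = (-44424 - 24294/42583)*((43/6 + (-1*25)/6) - 981) = (-44424 - 24294*1/42583)*((43/6 + (1/6)*(-25)) - 981) = (-44424 - 24294/42583)*((43/6 - 25/6) - 981) = -1891731486*(3 - 981)/42583 = -1891731486/42583*(-978) = 1850113393308/42583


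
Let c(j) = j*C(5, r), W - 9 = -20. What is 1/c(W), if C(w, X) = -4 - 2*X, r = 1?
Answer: 1/66 ≈ 0.015152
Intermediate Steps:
W = -11 (W = 9 - 20 = -11)
c(j) = -6*j (c(j) = j*(-4 - 2*1) = j*(-4 - 2) = j*(-6) = -6*j)
1/c(W) = 1/(-6*(-11)) = 1/66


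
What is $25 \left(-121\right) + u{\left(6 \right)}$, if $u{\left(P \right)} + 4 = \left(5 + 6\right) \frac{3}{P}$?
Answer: $- \frac{6047}{2} \approx -3023.5$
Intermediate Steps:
$u{\left(P \right)} = -4 + \frac{33}{P}$ ($u{\left(P \right)} = -4 + \left(5 + 6\right) \frac{3}{P} = -4 + 11 \frac{3}{P} = -4 + \frac{33}{P}$)
$25 \left(-121\right) + u{\left(6 \right)} = 25 \left(-121\right) - \left(4 - \frac{33}{6}\right) = -3025 + \left(-4 + 33 \cdot \frac{1}{6}\right) = -3025 + \left(-4 + \frac{11}{2}\right) = -3025 + \frac{3}{2} = - \frac{6047}{2}$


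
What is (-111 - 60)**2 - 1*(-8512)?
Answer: 37753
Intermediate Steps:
(-111 - 60)**2 - 1*(-8512) = (-171)**2 + 8512 = 29241 + 8512 = 37753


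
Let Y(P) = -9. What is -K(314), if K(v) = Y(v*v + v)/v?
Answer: 9/314 ≈ 0.028662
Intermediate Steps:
K(v) = -9/v
-K(314) = -(-9)/314 = -1*(-9/314) = 9/314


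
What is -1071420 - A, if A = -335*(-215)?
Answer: -1143445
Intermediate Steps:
A = 72025
-1071420 - A = -1071420 - 1*72025 = -1071420 - 72025 = -1143445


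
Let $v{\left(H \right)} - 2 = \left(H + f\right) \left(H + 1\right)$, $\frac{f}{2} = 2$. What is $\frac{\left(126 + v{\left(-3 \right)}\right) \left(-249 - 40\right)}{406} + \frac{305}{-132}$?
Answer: $- \frac{352177}{3828} \approx -92.0$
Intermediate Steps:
$f = 4$ ($f = 2 \cdot 2 = 4$)
$v{\left(H \right)} = 2 + \left(1 + H\right) \left(4 + H\right)$ ($v{\left(H \right)} = 2 + \left(H + 4\right) \left(H + 1\right) = 2 + \left(4 + H\right) \left(1 + H\right) = 2 + \left(1 + H\right) \left(4 + H\right)$)
$\frac{\left(126 + v{\left(-3 \right)}\right) \left(-249 - 40\right)}{406} + \frac{305}{-132} = \frac{\left(126 + \left(6 + \left(-3\right)^{2} + 5 \left(-3\right)\right)\right) \left(-249 - 40\right)}{406} + \frac{305}{-132} = \left(126 + \left(6 + 9 - 15\right)\right) \left(-289\right) \frac{1}{406} + 305 \left(- \frac{1}{132}\right) = \left(126 + 0\right) \left(-289\right) \frac{1}{406} - \frac{305}{132} = 126 \left(-289\right) \frac{1}{406} - \frac{305}{132} = \left(-36414\right) \frac{1}{406} - \frac{305}{132} = - \frac{2601}{29} - \frac{305}{132} = - \frac{352177}{3828}$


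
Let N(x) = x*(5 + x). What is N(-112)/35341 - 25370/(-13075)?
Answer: 210658394/92416715 ≈ 2.2794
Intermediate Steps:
N(-112)/35341 - 25370/(-13075) = -112*(5 - 112)/35341 - 25370/(-13075) = -112*(-107)*(1/35341) - 25370*(-1/13075) = 11984*(1/35341) + 5074/2615 = 11984/35341 + 5074/2615 = 210658394/92416715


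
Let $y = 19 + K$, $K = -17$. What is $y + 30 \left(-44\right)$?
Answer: $-1318$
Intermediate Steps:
$y = 2$ ($y = 19 - 17 = 2$)
$y + 30 \left(-44\right) = 2 + 30 \left(-44\right) = 2 - 1320 = -1318$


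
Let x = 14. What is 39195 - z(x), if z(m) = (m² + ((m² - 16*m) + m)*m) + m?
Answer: 39181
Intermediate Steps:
z(m) = m + m² + m*(m² - 15*m) (z(m) = (m² + (m² - 15*m)*m) + m = (m² + m*(m² - 15*m)) + m = m + m² + m*(m² - 15*m))
39195 - z(x) = 39195 - 14*(1 + 14² - 14*14) = 39195 - 14*(1 + 196 - 196) = 39195 - 14 = 39181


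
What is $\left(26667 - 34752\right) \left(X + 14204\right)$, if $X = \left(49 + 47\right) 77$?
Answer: $-174603660$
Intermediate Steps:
$X = 7392$ ($X = 96 \cdot 77 = 7392$)
$\left(26667 - 34752\right) \left(X + 14204\right) = \left(26667 - 34752\right) \left(7392 + 14204\right) = \left(-8085\right) 21596 = -174603660$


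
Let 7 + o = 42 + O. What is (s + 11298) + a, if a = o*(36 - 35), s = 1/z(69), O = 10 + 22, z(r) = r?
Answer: 784186/69 ≈ 11365.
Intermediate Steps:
O = 32
s = 1/69 ≈ 0.014493
o = 67 (o = -7 + (42 + 32) = -7 + 74 = 67)
a = 67 (a = 67*(36 - 35) = 67*1 = 67)
(s + 11298) + a = (1/69 + 11298) + 67 = 779563/69 + 67 = 784186/69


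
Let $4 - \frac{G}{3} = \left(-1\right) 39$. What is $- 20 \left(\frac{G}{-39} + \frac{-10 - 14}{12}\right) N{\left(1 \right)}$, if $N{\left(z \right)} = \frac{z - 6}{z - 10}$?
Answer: $\frac{2300}{39} \approx 58.974$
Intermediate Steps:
$N{\left(z \right)} = \frac{-6 + z}{-10 + z}$
$G = 129$ ($G = 12 - 3 \left(\left(-1\right) 39\right) = 12 - -117 = 12 + 117 = 129$)
$- 20 \left(\frac{G}{-39} + \frac{-10 - 14}{12}\right) N{\left(1 \right)} = - 20 \left(\frac{129}{-39} + \frac{-10 - 14}{12}\right) \frac{-6 + 1}{-10 + 1} = - 20 \left(129 \left(- \frac{1}{39}\right) + \left(-10 - 14\right) \frac{1}{12}\right) \frac{1}{-9} \left(-5\right) = - 20 \left(- \frac{43}{13} - 2\right) \left(\left(- \frac{1}{9}\right) \left(-5\right)\right) = - 20 \left(- \frac{43}{13} - 2\right) \frac{5}{9} = \left(-20\right) \left(- \frac{69}{13}\right) \frac{5}{9} = \frac{1380}{13} \cdot \frac{5}{9} = \frac{2300}{39}$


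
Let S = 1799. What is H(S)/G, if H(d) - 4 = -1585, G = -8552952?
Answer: 527/2850984 ≈ 0.00018485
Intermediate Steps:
H(d) = -1581 (H(d) = 4 - 1585 = -1581)
H(S)/G = -1581/(-8552952) = -1581*(-1/8552952) = 527/2850984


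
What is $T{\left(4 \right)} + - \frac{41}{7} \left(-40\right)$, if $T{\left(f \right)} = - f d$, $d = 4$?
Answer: $\frac{1528}{7} \approx 218.29$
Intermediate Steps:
$T{\left(f \right)} = - 4 f$ ($T{\left(f \right)} = - f 4 = - 4 f$)
$T{\left(4 \right)} + - \frac{41}{7} \left(-40\right) = \left(-4\right) 4 + - \frac{41}{7} \left(-40\right) = -16 + \left(-41\right) \frac{1}{7} \left(-40\right) = -16 - - \frac{1640}{7} = -16 + \frac{1640}{7} = \frac{1528}{7}$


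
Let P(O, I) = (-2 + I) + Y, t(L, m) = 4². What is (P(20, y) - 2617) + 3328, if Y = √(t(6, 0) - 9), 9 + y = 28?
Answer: 728 + √7 ≈ 730.65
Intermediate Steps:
y = 19 (y = -9 + 28 = 19)
t(L, m) = 16
Y = √7 (Y = √(16 - 9) = √7 ≈ 2.6458)
P(O, I) = -2 + I + √7 (P(O, I) = (-2 + I) + √7 = -2 + I + √7)
(P(20, y) - 2617) + 3328 = ((-2 + 19 + √7) - 2617) + 3328 = ((17 + √7) - 2617) + 3328 = (-2600 + √7) + 3328 = 728 + √7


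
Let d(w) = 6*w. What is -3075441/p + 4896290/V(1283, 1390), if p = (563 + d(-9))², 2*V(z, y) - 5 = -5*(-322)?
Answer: 506420916353/83683163 ≈ 6051.6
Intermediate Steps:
V(z, y) = 1615/2 (V(z, y) = 5/2 + (-5*(-322))/2 = 5/2 + (½)*1610 = 5/2 + 805 = 1615/2)
p = 259081 (p = (563 + 6*(-9))² = (563 - 54)² = 509² = 259081)
-3075441/p + 4896290/V(1283, 1390) = -3075441/259081 + 4896290/(1615/2) = -3075441*1/259081 + 4896290*(2/1615) = -3075441/259081 + 1958516/323 = 506420916353/83683163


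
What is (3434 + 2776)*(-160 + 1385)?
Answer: 7607250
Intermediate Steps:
(3434 + 2776)*(-160 + 1385) = 6210*1225 = 7607250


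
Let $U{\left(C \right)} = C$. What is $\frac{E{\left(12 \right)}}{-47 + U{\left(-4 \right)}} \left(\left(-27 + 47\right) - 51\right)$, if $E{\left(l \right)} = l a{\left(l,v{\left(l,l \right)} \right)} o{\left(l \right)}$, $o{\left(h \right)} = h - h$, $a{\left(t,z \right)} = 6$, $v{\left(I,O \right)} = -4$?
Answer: $0$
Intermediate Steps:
$o{\left(h \right)} = 0$
$E{\left(l \right)} = 0$ ($E{\left(l \right)} = l 6 \cdot 0 = 6 l 0 = 0$)
$\frac{E{\left(12 \right)}}{-47 + U{\left(-4 \right)}} \left(\left(-27 + 47\right) - 51\right) = \frac{0}{-47 - 4} \left(\left(-27 + 47\right) - 51\right) = \frac{0}{-51} \left(20 - 51\right) = 0 \left(- \frac{1}{51}\right) \left(-31\right) = 0 \left(-31\right) = 0$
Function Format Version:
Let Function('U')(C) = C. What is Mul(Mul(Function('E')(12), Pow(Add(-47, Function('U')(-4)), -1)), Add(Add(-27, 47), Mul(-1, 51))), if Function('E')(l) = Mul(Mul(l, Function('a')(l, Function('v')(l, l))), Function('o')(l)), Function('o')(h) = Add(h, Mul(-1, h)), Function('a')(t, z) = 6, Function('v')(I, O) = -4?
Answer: 0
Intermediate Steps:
Function('o')(h) = 0
Function('E')(l) = 0 (Function('E')(l) = Mul(Mul(l, 6), 0) = Mul(Mul(6, l), 0) = 0)
Mul(Mul(Function('E')(12), Pow(Add(-47, Function('U')(-4)), -1)), Add(Add(-27, 47), Mul(-1, 51))) = Mul(Mul(0, Pow(Add(-47, -4), -1)), Add(Add(-27, 47), Mul(-1, 51))) = Mul(Mul(0, Pow(-51, -1)), Add(20, -51)) = Mul(Mul(0, Rational(-1, 51)), -31) = Mul(0, -31) = 0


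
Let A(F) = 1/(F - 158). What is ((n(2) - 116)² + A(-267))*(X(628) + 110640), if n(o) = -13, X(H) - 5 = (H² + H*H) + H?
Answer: 6365471569384/425 ≈ 1.4978e+10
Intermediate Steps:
X(H) = 5 + H + 2*H² (X(H) = 5 + ((H² + H*H) + H) = 5 + ((H² + H²) + H) = 5 + (2*H² + H) = 5 + (H + 2*H²) = 5 + H + 2*H²)
A(F) = 1/(-158 + F)
((n(2) - 116)² + A(-267))*(X(628) + 110640) = ((-13 - 116)² + 1/(-158 - 267))*((5 + 628 + 2*628²) + 110640) = ((-129)² + 1/(-425))*((5 + 628 + 2*394384) + 110640) = (16641 - 1/425)*((5 + 628 + 788768) + 110640) = 7072424*(789401 + 110640)/425 = (7072424/425)*900041 = 6365471569384/425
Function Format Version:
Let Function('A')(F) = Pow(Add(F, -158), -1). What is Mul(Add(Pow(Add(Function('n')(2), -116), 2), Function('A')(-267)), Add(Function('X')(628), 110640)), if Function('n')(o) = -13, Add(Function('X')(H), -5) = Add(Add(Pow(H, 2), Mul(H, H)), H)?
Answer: Rational(6365471569384, 425) ≈ 1.4978e+10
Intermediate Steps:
Function('X')(H) = Add(5, H, Mul(2, Pow(H, 2))) (Function('X')(H) = Add(5, Add(Add(Pow(H, 2), Mul(H, H)), H)) = Add(5, Add(Add(Pow(H, 2), Pow(H, 2)), H)) = Add(5, Add(Mul(2, Pow(H, 2)), H)) = Add(5, Add(H, Mul(2, Pow(H, 2)))) = Add(5, H, Mul(2, Pow(H, 2))))
Function('A')(F) = Pow(Add(-158, F), -1)
Mul(Add(Pow(Add(Function('n')(2), -116), 2), Function('A')(-267)), Add(Function('X')(628), 110640)) = Mul(Add(Pow(Add(-13, -116), 2), Pow(Add(-158, -267), -1)), Add(Add(5, 628, Mul(2, Pow(628, 2))), 110640)) = Mul(Add(Pow(-129, 2), Pow(-425, -1)), Add(Add(5, 628, Mul(2, 394384)), 110640)) = Mul(Add(16641, Rational(-1, 425)), Add(Add(5, 628, 788768), 110640)) = Mul(Rational(7072424, 425), Add(789401, 110640)) = Mul(Rational(7072424, 425), 900041) = Rational(6365471569384, 425)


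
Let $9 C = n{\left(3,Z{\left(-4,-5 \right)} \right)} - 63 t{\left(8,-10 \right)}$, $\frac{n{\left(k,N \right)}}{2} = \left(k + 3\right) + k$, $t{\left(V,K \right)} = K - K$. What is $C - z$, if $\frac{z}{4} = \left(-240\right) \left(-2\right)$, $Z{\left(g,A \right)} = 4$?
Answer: $-1918$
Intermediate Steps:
$t{\left(V,K \right)} = 0$
$n{\left(k,N \right)} = 6 + 4 k$ ($n{\left(k,N \right)} = 2 \left(\left(k + 3\right) + k\right) = 2 \left(\left(3 + k\right) + k\right) = 2 \left(3 + 2 k\right) = 6 + 4 k$)
$z = 1920$ ($z = 4 \left(\left(-240\right) \left(-2\right)\right) = 4 \cdot 480 = 1920$)
$C = 2$ ($C = \frac{\left(6 + 4 \cdot 3\right) - 0}{9} = \frac{\left(6 + 12\right) + 0}{9} = \frac{18 + 0}{9} = \frac{1}{9} \cdot 18 = 2$)
$C - z = 2 - 1920 = -1918$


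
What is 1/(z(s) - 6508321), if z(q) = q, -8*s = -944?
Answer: -1/6508203 ≈ -1.5365e-7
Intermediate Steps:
s = 118 (s = -⅛*(-944) = 118)
1/(z(s) - 6508321) = 1/(118 - 6508321) = 1/(-6508203) = -1/6508203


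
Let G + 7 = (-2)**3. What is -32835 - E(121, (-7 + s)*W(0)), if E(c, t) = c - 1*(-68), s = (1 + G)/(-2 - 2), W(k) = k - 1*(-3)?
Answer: -33024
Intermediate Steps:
G = -15 (G = -7 + (-2)**3 = -7 - 8 = -15)
W(k) = 3 + k (W(k) = k + 3 = 3 + k)
s = 7/2 (s = (1 - 15)/(-2 - 2) = -14/(-4) = -14*(-1/4) = 7/2 ≈ 3.5000)
E(c, t) = 68 + c (E(c, t) = c + 68 = 68 + c)
-32835 - E(121, (-7 + s)*W(0)) = -32835 - (68 + 121) = -32835 - 1*189 = -32835 - 189 = -33024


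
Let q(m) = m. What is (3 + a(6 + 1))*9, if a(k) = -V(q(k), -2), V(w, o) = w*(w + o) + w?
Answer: -351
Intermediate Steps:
V(w, o) = w + w*(o + w) (V(w, o) = w*(o + w) + w = w + w*(o + w))
a(k) = -k*(-1 + k) (a(k) = -k*(1 - 2 + k) = -k*(-1 + k))
(3 + a(6 + 1))*9 = (3 + (6 + 1)*(1 - (6 + 1)))*9 = (3 + 7*(1 - 1*7))*9 = (3 + 7*(1 - 7))*9 = (3 + 7*(-6))*9 = (3 - 42)*9 = -39*9 = -351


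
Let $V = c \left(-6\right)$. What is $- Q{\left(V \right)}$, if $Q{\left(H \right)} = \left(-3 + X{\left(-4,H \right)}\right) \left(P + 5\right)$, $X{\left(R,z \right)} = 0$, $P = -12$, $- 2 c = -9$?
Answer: $-21$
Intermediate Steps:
$c = \frac{9}{2}$ ($c = \left(- \frac{1}{2}\right) \left(-9\right) = \frac{9}{2} \approx 4.5$)
$V = -27$ ($V = \frac{9}{2} \left(-6\right) = -27$)
$Q{\left(H \right)} = 21$ ($Q{\left(H \right)} = \left(-3 + 0\right) \left(-12 + 5\right) = \left(-3\right) \left(-7\right) = 21$)
$- Q{\left(V \right)} = \left(-1\right) 21 = -21$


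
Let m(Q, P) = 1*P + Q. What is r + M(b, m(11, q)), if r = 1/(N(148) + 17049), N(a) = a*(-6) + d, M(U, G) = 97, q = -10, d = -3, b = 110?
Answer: 1567327/16158 ≈ 97.000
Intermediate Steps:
m(Q, P) = P + Q
N(a) = -3 - 6*a (N(a) = a*(-6) - 3 = -6*a - 3 = -3 - 6*a)
r = 1/16158 (r = 1/((-3 - 6*148) + 17049) = 1/((-3 - 888) + 17049) = 1/(-891 + 17049) = 1/16158 ≈ 6.1889e-5)
r + M(b, m(11, q)) = 1/16158 + 97 = 1567327/16158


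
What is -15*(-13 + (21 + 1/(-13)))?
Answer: -1545/13 ≈ -118.85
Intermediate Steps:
-15*(-13 + (21 + 1/(-13))) = -15*(-13 + (21 - 1/13)) = -15*(-13 + 272/13) = -15*103/13 = -1545/13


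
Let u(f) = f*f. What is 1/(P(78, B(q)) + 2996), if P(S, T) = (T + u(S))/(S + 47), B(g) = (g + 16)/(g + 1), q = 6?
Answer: 175/532822 ≈ 0.00032844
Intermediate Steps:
u(f) = f²
B(g) = (16 + g)/(1 + g)
P(S, T) = (T + S²)/(47 + S) (P(S, T) = (T + S²)/(S + 47) = (T + S²)/(47 + S))
1/(P(78, B(q)) + 2996) = 1/(((16 + 6)/(1 + 6) + 78²)/(47 + 78) + 2996) = 1/((22/7 + 6084)/125 + 2996) = 1/((1/125)*(42610/7) + 2996) = 1/(8522/175 + 2996) = 1/(532822/175) = 175/532822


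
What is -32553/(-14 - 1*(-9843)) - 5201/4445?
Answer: -27974102/6241415 ≈ -4.4820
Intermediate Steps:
-32553/(-14 - 1*(-9843)) - 5201/4445 = -32553/(-14 + 9843) - 5201*1/4445 = -32553/9829 - 743/635 = -27974102/6241415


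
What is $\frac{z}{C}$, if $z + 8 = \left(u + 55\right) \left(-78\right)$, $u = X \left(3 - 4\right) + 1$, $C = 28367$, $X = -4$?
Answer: $- \frac{4688}{28367} \approx -0.16526$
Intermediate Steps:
$u = 5$ ($u = - 4 \left(3 - 4\right) + 1 = \left(-4\right) \left(-1\right) + 1 = 4 + 1 = 5$)
$z = -4688$ ($z = -8 + \left(5 + 55\right) \left(-78\right) = -8 + 60 \left(-78\right) = -8 - 4680 = -4688$)
$\frac{z}{C} = - \frac{4688}{28367}$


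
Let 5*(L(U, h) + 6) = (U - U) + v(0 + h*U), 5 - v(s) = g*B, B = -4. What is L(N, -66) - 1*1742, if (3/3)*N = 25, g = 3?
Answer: -8723/5 ≈ -1744.6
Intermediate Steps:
N = 25
v(s) = 17 (v(s) = 5 - 3*(-4) = 5 - 1*(-12) = 5 + 12 = 17)
L(U, h) = -13/5 (L(U, h) = -6 + ((U - U) + 17)/5 = -6 + (0 + 17)/5 = -6 + (⅕)*17 = -6 + 17/5 = -13/5)
L(N, -66) - 1*1742 = -13/5 - 1*1742 = -13/5 - 1742 = -8723/5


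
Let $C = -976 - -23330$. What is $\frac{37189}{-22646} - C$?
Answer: $- \frac{506265873}{22646} \approx -22356.0$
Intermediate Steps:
$C = 22354$ ($C = -976 + 23330 = 22354$)
$\frac{37189}{-22646} - C = \frac{37189}{-22646} - 22354 = 37189 \left(- \frac{1}{22646}\right) - 22354 = - \frac{37189}{22646} - 22354 = - \frac{506265873}{22646}$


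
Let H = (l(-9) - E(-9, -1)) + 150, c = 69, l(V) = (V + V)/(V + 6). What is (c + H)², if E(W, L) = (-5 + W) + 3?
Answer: 55696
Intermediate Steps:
l(V) = 2*V/(6 + V) (l(V) = (2*V)/(6 + V) = 2*V/(6 + V))
E(W, L) = -2 + W
H = 167 (H = (2*(-9)/(6 - 9) - (-2 - 9)) + 150 = (2*(-9)/(-3) - 1*(-11)) + 150 = (2*(-9)*(-⅓) + 11) + 150 = (6 + 11) + 150 = 17 + 150 = 167)
(c + H)² = (69 + 167)² = 236² = 55696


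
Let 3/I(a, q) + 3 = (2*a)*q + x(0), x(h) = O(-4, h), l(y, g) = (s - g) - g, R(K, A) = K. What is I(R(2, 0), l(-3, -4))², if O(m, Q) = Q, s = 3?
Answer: 9/1681 ≈ 0.0053540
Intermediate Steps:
l(y, g) = 3 - 2*g (l(y, g) = (3 - g) - g = 3 - 2*g)
x(h) = h
I(a, q) = 3/(-3 + 2*a*q) (I(a, q) = 3/(-3 + ((2*a)*q + 0)) = 3/(-3 + (2*a*q + 0)) = 3/(-3 + 2*a*q))
I(R(2, 0), l(-3, -4))² = (3/(-3 + 2*2*(3 - 2*(-4))))² = (3/(-3 + 2*2*(3 + 8)))² = (3/(-3 + 2*2*11))² = (3/(-3 + 44))² = (3/41)² = 9/1681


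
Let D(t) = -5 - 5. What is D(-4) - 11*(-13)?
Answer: 133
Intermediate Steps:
D(t) = -10
D(-4) - 11*(-13) = -10 - 11*(-13) = -10 + 143 = 133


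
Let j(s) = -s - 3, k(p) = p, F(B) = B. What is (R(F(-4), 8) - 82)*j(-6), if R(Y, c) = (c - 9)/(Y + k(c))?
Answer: -987/4 ≈ -246.75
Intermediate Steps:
R(Y, c) = (-9 + c)/(Y + c) (R(Y, c) = (c - 9)/(Y + c) = (-9 + c)/(Y + c))
j(s) = -3 - s
(R(F(-4), 8) - 82)*j(-6) = ((-9 + 8)/(-4 + 8) - 82)*(-3 - 1*(-6)) = (-1/4 - 82)*(-3 + 6) = ((1/4)*(-1) - 82)*3 = (-1/4 - 82)*3 = -329/4*3 = -987/4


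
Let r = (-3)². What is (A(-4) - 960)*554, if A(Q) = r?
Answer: -526854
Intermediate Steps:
r = 9
A(Q) = 9
(A(-4) - 960)*554 = (9 - 960)*554 = -951*554 = -526854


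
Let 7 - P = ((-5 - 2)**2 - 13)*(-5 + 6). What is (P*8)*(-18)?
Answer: 4176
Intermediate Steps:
P = -29 (P = 7 - ((-5 - 2)**2 - 13)*(-5 + 6) = 7 - ((-7)**2 - 13) = 7 - (49 - 13) = 7 - 36 = -29)
(P*8)*(-18) = -29*8*(-18) = -232*(-18) = 4176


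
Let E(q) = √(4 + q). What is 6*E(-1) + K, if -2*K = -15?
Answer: 15/2 + 6*√3 ≈ 17.892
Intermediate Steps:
K = 15/2 (K = -½*(-15) = 15/2 ≈ 7.5000)
6*E(-1) + K = 6*√(4 - 1) + 15/2 = 6*√3 + 15/2 = 15/2 + 6*√3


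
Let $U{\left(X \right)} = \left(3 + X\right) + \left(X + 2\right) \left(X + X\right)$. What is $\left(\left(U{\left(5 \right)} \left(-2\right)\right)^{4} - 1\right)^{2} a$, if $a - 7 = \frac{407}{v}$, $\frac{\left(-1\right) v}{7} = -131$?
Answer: $\frac{2394214569651197396650}{917} \approx 2.6109 \cdot 10^{18}$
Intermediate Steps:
$v = 917$ ($v = \left(-7\right) \left(-131\right) = 917$)
$U{\left(X \right)} = 3 + X + 2 X \left(2 + X\right)$ ($U{\left(X \right)} = \left(3 + X\right) + \left(2 + X\right) 2 X = \left(3 + X\right) + 2 X \left(2 + X\right) = 3 + X + 2 X \left(2 + X\right)$)
$a = \frac{6826}{917}$ ($a = 7 + \frac{407}{917} = \frac{6826}{917} \approx 7.4438$)
$\left(\left(U{\left(5 \right)} \left(-2\right)\right)^{4} - 1\right)^{2} a = \left(\left(\left(3 + 2 \cdot 5^{2} + 5 \cdot 5\right) \left(-2\right)\right)^{4} - 1\right)^{2} \cdot \frac{6826}{917} = \left(\left(\left(3 + 2 \cdot 25 + 25\right) \left(-2\right)\right)^{4} - 1\right)^{2} \cdot \frac{6826}{917} = \left(\left(\left(3 + 50 + 25\right) \left(-2\right)\right)^{4} - 1\right)^{2} \cdot \frac{6826}{917} = \left(\left(78 \left(-2\right)\right)^{4} - 1\right)^{2} \cdot \frac{6826}{917} = \left(\left(-156\right)^{4} - 1\right)^{2} \cdot \frac{6826}{917} = \left(592240896 - 1\right)^{2} \cdot \frac{6826}{917} = 592240895^{2} \cdot \frac{6826}{917} = 350749277710401025 \cdot \frac{6826}{917} = \frac{2394214569651197396650}{917}$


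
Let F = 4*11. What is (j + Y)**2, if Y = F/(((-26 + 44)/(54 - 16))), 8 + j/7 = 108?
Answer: 50922496/81 ≈ 6.2867e+5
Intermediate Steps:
j = 700 (j = -56 + 7*108 = -56 + 756 = 700)
F = 44
Y = 836/9 (Y = 44/(((-26 + 44)/(54 - 16))) = 44/((18/38)) = 44/((18*(1/38))) = 44/(9/19) = 44*(19/9) = 836/9 ≈ 92.889)
(j + Y)**2 = (700 + 836/9)**2 = (7136/9)**2 = 50922496/81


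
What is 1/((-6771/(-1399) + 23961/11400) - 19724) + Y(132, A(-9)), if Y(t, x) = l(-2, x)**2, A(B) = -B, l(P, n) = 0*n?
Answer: -5316200/104819825187 ≈ -5.0717e-5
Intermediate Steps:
l(P, n) = 0
Y(t, x) = 0 (Y(t, x) = 0**2 = 0)
1/((-6771/(-1399) + 23961/11400) - 19724) + Y(132, A(-9)) = 1/((-6771/(-1399) + 23961/11400) - 19724) + 0 = 1/((-6771*(-1/1399) + 23961*(1/11400)) - 19724) + 0 = 1/((6771/1399 + 7987/3800) - 19724) + 0 = 1/(36903613/5316200 - 19724) + 0 = 1/(-104819825187/5316200) + 0 = -5316200/104819825187 + 0 = -5316200/104819825187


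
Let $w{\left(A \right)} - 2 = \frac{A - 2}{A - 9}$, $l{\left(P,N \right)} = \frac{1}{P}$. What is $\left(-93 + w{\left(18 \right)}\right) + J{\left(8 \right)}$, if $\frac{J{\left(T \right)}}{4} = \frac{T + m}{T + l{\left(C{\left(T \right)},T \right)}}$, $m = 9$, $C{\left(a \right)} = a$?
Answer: $- \frac{47299}{585} \approx -80.853$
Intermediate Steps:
$w{\left(A \right)} = 2 + \frac{-2 + A}{-9 + A}$ ($w{\left(A \right)} = 2 + \frac{A - 2}{A - 9} = 2 + \frac{-2 + A}{-9 + A}$)
$J{\left(T \right)} = \frac{4 \left(9 + T\right)}{T + \frac{1}{T}}$ ($J{\left(T \right)} = 4 \frac{T + 9}{T + \frac{1}{T}} = 4 \frac{9 + T}{T + \frac{1}{T}} = \frac{4 \left(9 + T\right)}{T + \frac{1}{T}}$)
$\left(-93 + w{\left(18 \right)}\right) + J{\left(8 \right)} = \left(-93 + \frac{-20 + 3 \cdot 18}{-9 + 18}\right) + 4 \cdot 8 \frac{1}{1 + 8^{2}} \left(9 + 8\right) = \left(-93 + \frac{-20 + 54}{9}\right) + 4 \cdot 8 \frac{1}{1 + 64} \cdot 17 = \left(-93 + \frac{1}{9} \cdot 34\right) + 4 \cdot 8 \cdot \frac{1}{65} \cdot 17 = \left(-93 + \frac{34}{9}\right) + 4 \cdot 8 \cdot \frac{1}{65} \cdot 17 = - \frac{803}{9} + \frac{544}{65} = - \frac{47299}{585}$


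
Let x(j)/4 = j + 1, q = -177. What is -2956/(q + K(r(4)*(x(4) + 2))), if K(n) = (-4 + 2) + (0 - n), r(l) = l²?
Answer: 2956/531 ≈ 5.5669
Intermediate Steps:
x(j) = 4 + 4*j (x(j) = 4*(j + 1) = 4*(1 + j) = 4 + 4*j)
K(n) = -2 - n
-2956/(q + K(r(4)*(x(4) + 2))) = -2956/(-177 + (-2 - 4²*((4 + 4*4) + 2))) = -2956/(-177 + (-2 - 16*((4 + 16) + 2))) = -2956/(-177 + (-2 - 16*(20 + 2))) = -2956/(-177 + (-2 - 16*22)) = -2956/(-177 + (-2 - 1*352)) = -2956/(-177 + (-2 - 352)) = -2956/(-177 - 354) = -2956/(-531) = -2956*(-1/531) = 2956/531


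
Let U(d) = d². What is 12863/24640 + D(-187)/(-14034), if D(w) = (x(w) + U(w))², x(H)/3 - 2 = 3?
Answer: -15078114494249/172898880 ≈ -87208.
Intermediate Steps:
x(H) = 15 (x(H) = 6 + 3*3 = 6 + 9 = 15)
D(w) = (15 + w²)²
12863/24640 + D(-187)/(-14034) = 12863/24640 + (15 + (-187)²)²/(-14034) = 12863*(1/24640) + (15 + 34969)²*(-1/14034) = 12863/24640 + 34984²*(-1/14034) = 12863/24640 + 1223880256*(-1/14034) = 12863/24640 - 611940128/7017 = -15078114494249/172898880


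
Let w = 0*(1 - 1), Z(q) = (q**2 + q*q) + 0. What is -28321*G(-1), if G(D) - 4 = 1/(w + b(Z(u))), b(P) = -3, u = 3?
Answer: -311531/3 ≈ -1.0384e+5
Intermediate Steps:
Z(q) = 2*q**2 (Z(q) = (q**2 + q**2) + 0 = 2*q**2 + 0 = 2*q**2)
w = 0 (w = 0*0 = 0)
G(D) = 11/3 (G(D) = 4 + 1/(0 - 3) = 4 + 1/(-3) = 4 - 1/3 = 11/3)
-28321*G(-1) = -28321*11/3 = -311531/3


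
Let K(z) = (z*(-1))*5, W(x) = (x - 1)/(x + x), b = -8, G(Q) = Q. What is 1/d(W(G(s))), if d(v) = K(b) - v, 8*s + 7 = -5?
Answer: 6/235 ≈ 0.025532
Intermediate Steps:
s = -3/2 (s = -7/8 + (⅛)*(-5) = -7/8 - 5/8 = -3/2 ≈ -1.5000)
W(x) = (-1 + x)/(2*x) (W(x) = (-1 + x)/((2*x)) = (-1 + x)*(1/(2*x)) = (-1 + x)/(2*x))
K(z) = -5*z (K(z) = -z*5 = -5*z)
d(v) = 40 - v (d(v) = -5*(-8) - v = 40 - v)
1/d(W(G(s))) = 1/(40 - (-1 - 3/2)/(2*(-3/2))) = 1/(40 - (-2)*(-5)/(2*3*2)) = 1/(40 - 1*⅚) = 1/(40 - ⅚) = 1/(235/6) = 6/235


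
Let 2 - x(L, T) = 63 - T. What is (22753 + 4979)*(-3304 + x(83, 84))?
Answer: -90988692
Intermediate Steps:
x(L, T) = -61 + T (x(L, T) = 2 - (63 - T) = 2 + (-63 + T) = -61 + T)
(22753 + 4979)*(-3304 + x(83, 84)) = (22753 + 4979)*(-3304 + (-61 + 84)) = 27732*(-3304 + 23) = 27732*(-3281) = -90988692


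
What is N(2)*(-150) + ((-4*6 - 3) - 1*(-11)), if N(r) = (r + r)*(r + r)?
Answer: -2416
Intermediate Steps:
N(r) = 4*r² (N(r) = (2*r)*(2*r) = 4*r²)
N(2)*(-150) + ((-4*6 - 3) - 1*(-11)) = (4*2²)*(-150) + ((-4*6 - 3) - 1*(-11)) = (4*4)*(-150) + ((-24 - 3) + 11) = 16*(-150) + (-27 + 11) = -2400 - 16 = -2416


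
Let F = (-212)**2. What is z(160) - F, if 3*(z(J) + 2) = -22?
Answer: -134860/3 ≈ -44953.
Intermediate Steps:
z(J) = -28/3 (z(J) = -2 + (1/3)*(-22) = -2 - 22/3 = -28/3)
F = 44944
z(160) - F = -28/3 - 1*44944 = -28/3 - 44944 = -134860/3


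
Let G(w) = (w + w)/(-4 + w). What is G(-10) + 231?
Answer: 1627/7 ≈ 232.43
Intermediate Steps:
G(w) = 2*w/(-4 + w) (G(w) = (2*w)/(-4 + w) = 2*w/(-4 + w))
G(-10) + 231 = 2*(-10)/(-4 - 10) + 231 = 2*(-10)/(-14) + 231 = 2*(-10)*(-1/14) + 231 = 10/7 + 231 = 1627/7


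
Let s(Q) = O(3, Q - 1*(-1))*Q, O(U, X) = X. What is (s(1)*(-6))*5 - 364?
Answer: -424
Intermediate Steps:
s(Q) = Q*(1 + Q) (s(Q) = (Q - 1*(-1))*Q = (Q + 1)*Q = (1 + Q)*Q = Q*(1 + Q))
(s(1)*(-6))*5 - 364 = ((1*(1 + 1))*(-6))*5 - 364 = ((1*2)*(-6))*5 - 364 = (2*(-6))*5 - 364 = -12*5 - 364 = -60 - 364 = -424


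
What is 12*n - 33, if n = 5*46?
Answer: 2727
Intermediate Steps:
n = 230
12*n - 33 = 12*230 - 33 = 2760 - 33 = 2727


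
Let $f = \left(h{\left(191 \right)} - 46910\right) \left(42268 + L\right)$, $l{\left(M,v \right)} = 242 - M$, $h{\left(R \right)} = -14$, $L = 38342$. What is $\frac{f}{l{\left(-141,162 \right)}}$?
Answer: $- \frac{3782543640}{383} \approx -9.8761 \cdot 10^{6}$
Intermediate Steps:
$f = -3782543640$ ($f = \left(-14 - 46910\right) \left(42268 + 38342\right) = \left(-46924\right) 80610 = -3782543640$)
$\frac{f}{l{\left(-141,162 \right)}} = - \frac{3782543640}{242 - -141} = - \frac{3782543640}{242 + 141} = - \frac{3782543640}{383}$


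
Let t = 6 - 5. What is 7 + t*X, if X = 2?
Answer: 9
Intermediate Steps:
t = 1
7 + t*X = 7 + 1*2 = 7 + 2 = 9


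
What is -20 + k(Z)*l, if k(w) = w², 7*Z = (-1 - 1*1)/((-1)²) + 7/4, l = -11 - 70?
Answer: -15761/784 ≈ -20.103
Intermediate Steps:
l = -81
Z = -1/28 (Z = ((-1 - 1*1)/((-1)²) + 7/4)/7 = ((-1 - 1)/1 + 7*(¼))/7 = (-2*1 + 7/4)/7 = (-2 + 7/4)/7 = (⅐)*(-¼) = -1/28 ≈ -0.035714)
-20 + k(Z)*l = -20 + (-1/28)²*(-81) = -20 + (1/784)*(-81) = -20 - 81/784 = -15761/784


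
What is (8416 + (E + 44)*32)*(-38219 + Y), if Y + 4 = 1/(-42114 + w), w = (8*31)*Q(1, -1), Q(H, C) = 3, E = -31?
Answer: -2327652272192/6895 ≈ -3.3759e+8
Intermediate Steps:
w = 744 (w = (8*31)*3 = 248*3 = 744)
Y = -165481/41370 (Y = -4 + 1/(-42114 + 744) = -4 + 1/(-41370) = -4 - 1/41370 = -165481/41370 ≈ -4.0000)
(8416 + (E + 44)*32)*(-38219 + Y) = (8416 + (-31 + 44)*32)*(-38219 - 165481/41370) = (8416 + 13*32)*(-1581285511/41370) = (8416 + 416)*(-1581285511/41370) = 8832*(-1581285511/41370) = -2327652272192/6895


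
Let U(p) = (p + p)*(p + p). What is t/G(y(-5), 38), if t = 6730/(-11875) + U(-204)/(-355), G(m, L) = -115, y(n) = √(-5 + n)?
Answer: 79165966/19391875 ≈ 4.0824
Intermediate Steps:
U(p) = 4*p² (U(p) = (2*p)*(2*p) = 4*p²)
t = -79165966/168625 (t = 6730/(-11875) + (4*(-204)²)/(-355) = 6730*(-1/11875) + (4*41616)*(-1/355) = -1346/2375 + 166464*(-1/355) = -1346/2375 - 166464/355 = -79165966/168625 ≈ -469.48)
t/G(y(-5), 38) = -79165966/168625/(-115) = -79165966/168625*(-1/115) = 79165966/19391875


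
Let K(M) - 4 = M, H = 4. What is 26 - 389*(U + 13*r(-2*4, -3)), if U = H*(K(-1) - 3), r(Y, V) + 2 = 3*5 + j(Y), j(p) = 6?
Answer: -96057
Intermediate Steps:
K(M) = 4 + M
r(Y, V) = 19 (r(Y, V) = -2 + (3*5 + 6) = -2 + (15 + 6) = -2 + 21 = 19)
U = 0 (U = 4*((4 - 1) - 3) = 4*(3 - 3) = 4*0 = 0)
26 - 389*(U + 13*r(-2*4, -3)) = 26 - 389*(0 + 13*19) = 26 - 389*(0 + 247) = 26 - 389*247 = 26 - 96083 = -96057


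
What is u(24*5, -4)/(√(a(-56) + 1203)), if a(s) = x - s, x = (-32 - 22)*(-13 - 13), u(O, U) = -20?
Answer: -20*√2663/2663 ≈ -0.38756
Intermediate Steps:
x = 1404 (x = -54*(-26) = 1404)
a(s) = 1404 - s
u(24*5, -4)/(√(a(-56) + 1203)) = -20/√((1404 - 1*(-56)) + 1203) = -20/√((1404 + 56) + 1203) = -20/√(1460 + 1203) = -20*√2663/2663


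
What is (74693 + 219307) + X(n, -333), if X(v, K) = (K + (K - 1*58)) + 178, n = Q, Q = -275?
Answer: 293454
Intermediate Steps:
n = -275
X(v, K) = 120 + 2*K (X(v, K) = (K + (K - 58)) + 178 = (K + (-58 + K)) + 178 = (-58 + 2*K) + 178 = 120 + 2*K)
(74693 + 219307) + X(n, -333) = (74693 + 219307) + (120 + 2*(-333)) = 294000 + (120 - 666) = 294000 - 546 = 293454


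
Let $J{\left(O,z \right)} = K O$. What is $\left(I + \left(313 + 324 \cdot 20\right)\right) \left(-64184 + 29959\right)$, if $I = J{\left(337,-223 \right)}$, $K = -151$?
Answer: $1509117150$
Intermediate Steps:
$J{\left(O,z \right)} = - 151 O$
$I = -50887$ ($I = \left(-151\right) 337 = -50887$)
$\left(I + \left(313 + 324 \cdot 20\right)\right) \left(-64184 + 29959\right) = \left(-50887 + \left(313 + 324 \cdot 20\right)\right) \left(-64184 + 29959\right) = \left(-50887 + \left(313 + 6480\right)\right) \left(-34225\right) = \left(-50887 + 6793\right) \left(-34225\right) = \left(-44094\right) \left(-34225\right) = 1509117150$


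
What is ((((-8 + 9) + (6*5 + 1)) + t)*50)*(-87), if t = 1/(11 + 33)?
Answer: -3064575/22 ≈ -1.3930e+5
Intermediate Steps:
t = 1/44 ≈ 0.022727
((((-8 + 9) + (6*5 + 1)) + t)*50)*(-87) = ((((-8 + 9) + (6*5 + 1)) + 1/44)*50)*(-87) = (((1 + (30 + 1)) + 1/44)*50)*(-87) = (((1 + 31) + 1/44)*50)*(-87) = ((32 + 1/44)*50)*(-87) = ((1409/44)*50)*(-87) = (35225/22)*(-87) = -3064575/22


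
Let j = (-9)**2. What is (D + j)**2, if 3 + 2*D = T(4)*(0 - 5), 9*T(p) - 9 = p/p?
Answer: 1907161/324 ≈ 5886.3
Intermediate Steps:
T(p) = 10/9 (T(p) = 1 + (p/p)/9 = 1 + (1/9)*1 = 1 + 1/9 = 10/9)
D = -77/18 (D = -3/2 + (10*(0 - 5)/9)/2 = -3/2 + ((10/9)*(-5))/2 = -3/2 + (1/2)*(-50/9) = -3/2 - 25/9 = -77/18 ≈ -4.2778)
j = 81
(D + j)**2 = (-77/18 + 81)**2 = (1381/18)**2 = 1907161/324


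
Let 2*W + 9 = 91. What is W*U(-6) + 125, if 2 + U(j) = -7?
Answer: -244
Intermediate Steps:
U(j) = -9 (U(j) = -2 - 7 = -9)
W = 41 (W = -9/2 + (½)*91 = -9/2 + 91/2 = 41)
W*U(-6) + 125 = 41*(-9) + 125 = -369 + 125 = -244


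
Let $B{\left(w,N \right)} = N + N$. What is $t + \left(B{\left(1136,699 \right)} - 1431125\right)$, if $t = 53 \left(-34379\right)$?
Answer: $-3251814$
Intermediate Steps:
$B{\left(w,N \right)} = 2 N$
$t = -1822087$
$t + \left(B{\left(1136,699 \right)} - 1431125\right) = -1822087 + \left(2 \cdot 699 - 1431125\right) = -1822087 + \left(1398 - 1431125\right) = -1822087 - 1429727 = -3251814$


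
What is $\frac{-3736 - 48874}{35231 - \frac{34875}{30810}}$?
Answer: $- \frac{108060940}{72362149} \approx -1.4933$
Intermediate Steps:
$\frac{-3736 - 48874}{35231 - \frac{34875}{30810}} = - \frac{52610}{35231 - \frac{2325}{2054}} = - \frac{52610}{\frac{72362149}{2054}} = \left(-52610\right) \frac{2054}{72362149} = - \frac{108060940}{72362149}$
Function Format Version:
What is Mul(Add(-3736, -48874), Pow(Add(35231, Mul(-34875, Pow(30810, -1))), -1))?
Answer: Rational(-108060940, 72362149) ≈ -1.4933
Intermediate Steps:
Mul(Add(-3736, -48874), Pow(Add(35231, Mul(-34875, Pow(30810, -1))), -1)) = Mul(-52610, Pow(Add(35231, Mul(-34875, Rational(1, 30810))), -1)) = Mul(-52610, Pow(Add(35231, Rational(-2325, 2054)), -1)) = Mul(-52610, Pow(Rational(72362149, 2054), -1)) = Mul(-52610, Rational(2054, 72362149)) = Rational(-108060940, 72362149)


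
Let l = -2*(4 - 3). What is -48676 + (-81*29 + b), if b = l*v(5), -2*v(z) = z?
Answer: -51020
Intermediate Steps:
v(z) = -z/2
l = -2 (l = -2*1 = -2)
b = 5 (b = -(-1)*5 = -2*(-5/2) = 5)
-48676 + (-81*29 + b) = -48676 + (-81*29 + 5) = -48676 + (-2349 + 5) = -48676 - 2344 = -51020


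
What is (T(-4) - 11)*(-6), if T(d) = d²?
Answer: -30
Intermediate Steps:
(T(-4) - 11)*(-6) = ((-4)² - 11)*(-6) = (16 - 11)*(-6) = 5*(-6) = -30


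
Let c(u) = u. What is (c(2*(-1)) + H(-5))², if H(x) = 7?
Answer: 25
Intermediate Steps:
(c(2*(-1)) + H(-5))² = (2*(-1) + 7)² = (-2 + 7)² = 5² = 25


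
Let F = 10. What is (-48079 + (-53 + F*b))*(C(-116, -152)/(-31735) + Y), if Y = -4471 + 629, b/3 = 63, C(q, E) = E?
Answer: 5638089051756/31735 ≈ 1.7766e+8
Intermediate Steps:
b = 189 (b = 3*63 = 189)
Y = -3842
(-48079 + (-53 + F*b))*(C(-116, -152)/(-31735) + Y) = (-48079 + (-53 + 10*189))*(-152/(-31735) - 3842) = (-48079 + (-53 + 1890))*(-152*(-1/31735) - 3842) = (-48079 + 1837)*(152/31735 - 3842) = -46242*(-121925718/31735) = 5638089051756/31735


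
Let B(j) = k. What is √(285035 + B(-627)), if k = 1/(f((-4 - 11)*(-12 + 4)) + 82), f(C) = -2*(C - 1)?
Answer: √1734152901/78 ≈ 533.89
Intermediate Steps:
f(C) = 2 - 2*C (f(C) = -2*(-1 + C) = 2 - 2*C)
k = -1/156 (k = 1/((2 - 2*(-4 - 11)*(-12 + 4)) + 82) = 1/((2 - (-30)*(-8)) + 82) = 1/((2 - 2*120) + 82) = 1/((2 - 240) + 82) = 1/(-238 + 82) = 1/(-156) = -1/156 ≈ -0.0064103)
B(j) = -1/156
√(285035 + B(-627)) = √(285035 - 1/156) = √(44465459/156) = √1734152901/78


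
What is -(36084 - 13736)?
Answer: -22348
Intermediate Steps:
-(36084 - 13736) = -1*22348 = -22348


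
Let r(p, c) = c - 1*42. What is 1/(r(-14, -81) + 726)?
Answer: 1/603 ≈ 0.0016584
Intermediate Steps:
r(p, c) = -42 + c (r(p, c) = c - 42 = -42 + c)
1/(r(-14, -81) + 726) = 1/((-42 - 81) + 726) = 1/(-123 + 726) = 1/603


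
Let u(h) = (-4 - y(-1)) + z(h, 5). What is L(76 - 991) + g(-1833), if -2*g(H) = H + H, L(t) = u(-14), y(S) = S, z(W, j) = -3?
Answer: 1827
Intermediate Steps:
u(h) = -6 (u(h) = (-4 - 1*(-1)) - 3 = (-4 + 1) - 3 = -3 - 3 = -6)
L(t) = -6
g(H) = -H (g(H) = -(H + H)/2 = -H)
L(76 - 991) + g(-1833) = -6 - 1*(-1833) = -6 + 1833 = 1827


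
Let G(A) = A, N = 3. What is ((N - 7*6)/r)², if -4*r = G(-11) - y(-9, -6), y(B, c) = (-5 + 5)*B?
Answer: 24336/121 ≈ 201.12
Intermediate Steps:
y(B, c) = 0 (y(B, c) = 0*B = 0)
r = 11/4 (r = -(-11 - 1*0)/4 = -(-11 + 0)/4 = -¼*(-11) = 11/4 ≈ 2.7500)
((N - 7*6)/r)² = ((3 - 7*6)/(11/4))² = ((3 - 42)*(4/11))² = (-39*4/11)² = (-156/11)² = 24336/121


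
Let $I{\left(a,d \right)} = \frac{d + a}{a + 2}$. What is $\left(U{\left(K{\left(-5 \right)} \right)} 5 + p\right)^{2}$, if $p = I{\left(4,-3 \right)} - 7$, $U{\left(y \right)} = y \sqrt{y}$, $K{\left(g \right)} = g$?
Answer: $- \frac{110819}{36} + \frac{1025 i \sqrt{5}}{3} \approx -3078.3 + 763.99 i$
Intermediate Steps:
$U{\left(y \right)} = y^{\frac{3}{2}}$
$I{\left(a,d \right)} = \frac{a + d}{2 + a}$
$p = - \frac{41}{6}$ ($p = \frac{4 - 3}{2 + 4} - 7 = \frac{1}{6} \cdot 1 - 7 = \frac{1}{6} - 7 = - \frac{41}{6} \approx -6.8333$)
$\left(U{\left(K{\left(-5 \right)} \right)} 5 + p\right)^{2} = \left(\left(-5\right)^{\frac{3}{2}} \cdot 5 - \frac{41}{6}\right)^{2} = \left(- 5 i \sqrt{5} \cdot 5 - \frac{41}{6}\right)^{2} = \left(- 25 i \sqrt{5} - \frac{41}{6}\right)^{2} = \left(- \frac{41}{6} - 25 i \sqrt{5}\right)^{2}$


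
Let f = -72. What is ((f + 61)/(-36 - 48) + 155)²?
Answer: 169806961/7056 ≈ 24066.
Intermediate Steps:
((f + 61)/(-36 - 48) + 155)² = ((-72 + 61)/(-36 - 48) + 155)² = (-11/(-84) + 155)² = (-11*(-1/84) + 155)² = (11/84 + 155)² = (13031/84)² = 169806961/7056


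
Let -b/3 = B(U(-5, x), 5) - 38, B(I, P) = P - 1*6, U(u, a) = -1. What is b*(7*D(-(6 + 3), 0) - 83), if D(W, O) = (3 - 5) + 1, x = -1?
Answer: -10530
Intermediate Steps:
B(I, P) = -6 + P (B(I, P) = P - 6 = -6 + P)
D(W, O) = -1 (D(W, O) = -2 + 1 = -1)
b = 117 (b = -3*((-6 + 5) - 38) = -3*(-1 - 38) = -3*(-39) = 117)
b*(7*D(-(6 + 3), 0) - 83) = 117*(7*(-1) - 83) = 117*(-7 - 83) = 117*(-90) = -10530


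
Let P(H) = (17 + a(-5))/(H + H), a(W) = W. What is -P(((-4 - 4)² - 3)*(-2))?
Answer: 3/61 ≈ 0.049180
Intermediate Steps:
P(H) = 6/H (P(H) = (17 - 5)/(H + H) = 12/((2*H)) = 12*(1/(2*H)) = 6/H)
-P(((-4 - 4)² - 3)*(-2)) = -6/(((-4 - 4)² - 3)*(-2)) = -6/(((-8)² - 3)*(-2)) = -6/((64 - 3)*(-2)) = -6/(61*(-2)) = -6/(-122) = -6*(-1)/122 = -1*(-3/61) = 3/61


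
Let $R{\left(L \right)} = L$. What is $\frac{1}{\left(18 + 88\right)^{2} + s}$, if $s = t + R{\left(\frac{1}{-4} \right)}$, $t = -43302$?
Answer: $- \frac{4}{128265} \approx -3.1185 \cdot 10^{-5}$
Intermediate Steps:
$s = - \frac{173209}{4}$ ($s = -43302 + \frac{1}{-4} = -43302 - \frac{1}{4} = - \frac{173209}{4} \approx -43302.0$)
$\frac{1}{\left(18 + 88\right)^{2} + s} = \frac{1}{\left(18 + 88\right)^{2} - \frac{173209}{4}} = \frac{1}{106^{2} - \frac{173209}{4}} = \frac{1}{11236 - \frac{173209}{4}} = \frac{1}{- \frac{128265}{4}} = - \frac{4}{128265}$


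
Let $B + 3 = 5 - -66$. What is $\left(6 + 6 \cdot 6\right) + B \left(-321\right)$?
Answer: $-21786$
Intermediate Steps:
$B = 68$ ($B = -3 + \left(5 - -66\right) = -3 + \left(5 + 66\right) = -3 + 71 = 68$)
$\left(6 + 6 \cdot 6\right) + B \left(-321\right) = \left(6 + 6 \cdot 6\right) + 68 \left(-321\right) = \left(6 + 36\right) - 21828 = 42 - 21828 = -21786$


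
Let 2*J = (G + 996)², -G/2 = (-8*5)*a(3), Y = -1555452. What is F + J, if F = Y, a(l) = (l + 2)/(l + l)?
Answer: -8917396/9 ≈ -9.9082e+5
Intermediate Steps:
a(l) = (2 + l)/(2*l) (a(l) = (2 + l)/((2*l)) = (2 + l)*(1/(2*l)) = (2 + l)/(2*l))
F = -1555452
G = 200/3 (G = -2*(-8*5)*(½)*(2 + 3)/3 = -(-80)*(½)*(⅓)*5 = -(-80)*5/6 = -2*(-100/3) = 200/3 ≈ 66.667)
J = 5081672/9 (J = (200/3 + 996)²/2 = (3188/3)²/2 = (½)*(10163344/9) = 5081672/9 ≈ 5.6463e+5)
F + J = -1555452 + 5081672/9 = -8917396/9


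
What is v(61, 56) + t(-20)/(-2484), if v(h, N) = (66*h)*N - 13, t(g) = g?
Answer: 140000108/621 ≈ 2.2544e+5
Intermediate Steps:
v(h, N) = -13 + 66*N*h (v(h, N) = 66*N*h - 13 = -13 + 66*N*h)
v(61, 56) + t(-20)/(-2484) = (-13 + 66*56*61) - 20/(-2484) = (-13 + 225456) - 20*(-1/2484) = 225443 + 5/621 = 140000108/621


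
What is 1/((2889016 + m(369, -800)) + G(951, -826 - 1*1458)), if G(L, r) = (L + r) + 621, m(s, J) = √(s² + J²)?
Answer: 1/2889185 ≈ 3.4612e-7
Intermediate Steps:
m(s, J) = √(J² + s²)
G(L, r) = 621 + L + r
1/((2889016 + m(369, -800)) + G(951, -826 - 1*1458)) = 1/((2889016 + √((-800)² + 369²)) + (621 + 951 + (-826 - 1*1458))) = 1/((2889016 + √(640000 + 136161)) + (621 + 951 + (-826 - 1458))) = 1/((2889016 + √776161) + (621 + 951 - 2284)) = 1/((2889016 + 881) - 712) = 1/(2889897 - 712) = 1/2889185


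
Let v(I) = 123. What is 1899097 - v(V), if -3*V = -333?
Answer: 1898974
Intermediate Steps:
V = 111 (V = -1/3*(-333) = 111)
1899097 - v(V) = 1899097 - 1*123 = 1899097 - 123 = 1898974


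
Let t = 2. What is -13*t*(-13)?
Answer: 338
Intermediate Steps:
-13*t*(-13) = -13*2*(-13) = -26*(-13) = 338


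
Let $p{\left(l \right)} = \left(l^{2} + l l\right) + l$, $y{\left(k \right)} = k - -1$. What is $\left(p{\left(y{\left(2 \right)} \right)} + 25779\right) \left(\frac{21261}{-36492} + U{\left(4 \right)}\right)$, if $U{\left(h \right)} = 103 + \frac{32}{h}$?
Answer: $\frac{8663104650}{3041} \approx 2.8488 \cdot 10^{6}$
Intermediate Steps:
$y{\left(k \right)} = 1 + k$ ($y{\left(k \right)} = k + 1 = 1 + k$)
$p{\left(l \right)} = l + 2 l^{2}$ ($p{\left(l \right)} = \left(l^{2} + l^{2}\right) + l = 2 l^{2} + l = l + 2 l^{2}$)
$\left(p{\left(y{\left(2 \right)} \right)} + 25779\right) \left(\frac{21261}{-36492} + U{\left(4 \right)}\right) = \left(\left(1 + 2\right) \left(1 + 2 \left(1 + 2\right)\right) + 25779\right) \left(\frac{21261}{-36492} + \left(103 + \frac{32}{4}\right)\right) = \left(3 \left(1 + 2 \cdot 3\right) + 25779\right) \left(21261 \left(- \frac{1}{36492}\right) + \left(103 + 32 \cdot \frac{1}{4}\right)\right) = \left(3 \left(1 + 6\right) + 25779\right) \left(- \frac{7087}{12164} + \left(103 + 8\right)\right) = \left(3 \cdot 7 + 25779\right) \left(- \frac{7087}{12164} + 111\right) = \left(21 + 25779\right) \frac{1343117}{12164} = 25800 \cdot \frac{1343117}{12164} = \frac{8663104650}{3041}$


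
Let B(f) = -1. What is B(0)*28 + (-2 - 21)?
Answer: -51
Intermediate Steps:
B(0)*28 + (-2 - 21) = -1*28 + (-2 - 21) = -28 - 23 = -51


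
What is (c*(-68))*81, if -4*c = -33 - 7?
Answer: -55080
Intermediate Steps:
c = 10 (c = -(-33 - 7)/4 = -¼*(-40) = 10)
(c*(-68))*81 = (10*(-68))*81 = -680*81 = -55080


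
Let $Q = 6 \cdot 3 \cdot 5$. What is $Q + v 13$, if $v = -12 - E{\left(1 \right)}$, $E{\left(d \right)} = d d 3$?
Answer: $-105$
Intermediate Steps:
$E{\left(d \right)} = 3 d^{2}$ ($E{\left(d \right)} = d^{2} \cdot 3 = 3 d^{2}$)
$Q = 90$ ($Q = 18 \cdot 5 = 90$)
$v = -15$ ($v = -12 - 3 \cdot 1^{2} = -12 - 3 \cdot 1 = -12 - 3 = -15$)
$Q + v 13 = 90 - 195 = -105$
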